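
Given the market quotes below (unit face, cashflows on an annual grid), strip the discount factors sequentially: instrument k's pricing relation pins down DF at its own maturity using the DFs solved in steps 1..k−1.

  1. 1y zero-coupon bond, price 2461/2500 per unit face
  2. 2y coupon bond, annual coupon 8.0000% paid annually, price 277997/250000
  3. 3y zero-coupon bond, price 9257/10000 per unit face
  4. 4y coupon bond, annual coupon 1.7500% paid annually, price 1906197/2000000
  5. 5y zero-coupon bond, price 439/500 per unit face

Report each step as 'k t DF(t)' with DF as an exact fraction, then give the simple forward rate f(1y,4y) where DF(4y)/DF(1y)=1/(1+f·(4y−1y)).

step 1 [1y] zero: DF = P = 2461/2500 ≈ 0.984400
step 2 [2y] bond c/1=2/25: DF=(277997/250000 − 2/25·(0.984400))/(1+2/25) = 9567/10000 ≈ 0.956700
step 3 [3y] zero: DF = P = 9257/10000 ≈ 0.925700
step 4 [4y] bond c/1=7/400: DF=(1906197/2000000 − 7/400·(0.984400+0.956700+0.925700))/(1+7/400) = 4437/5000 ≈ 0.887400
step 5 [5y] zero: DF = P = 439/500 ≈ 0.878000

1 1 2461/2500
2 2 9567/10000
3 3 9257/10000
4 4 4437/5000
5 5 439/500
f(1y,4y) = ((2461/2500)/(4437/5000) − 1)/(3) = 485/13311 ≈ 3.6436%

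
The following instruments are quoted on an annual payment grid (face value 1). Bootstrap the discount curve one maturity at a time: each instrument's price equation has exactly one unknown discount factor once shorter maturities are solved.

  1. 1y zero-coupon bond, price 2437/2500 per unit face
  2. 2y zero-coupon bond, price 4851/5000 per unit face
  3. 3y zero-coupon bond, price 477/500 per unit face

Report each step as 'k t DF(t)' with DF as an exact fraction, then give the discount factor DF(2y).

step 1 [1y] zero: DF = P = 2437/2500 ≈ 0.974800
step 2 [2y] zero: DF = P = 4851/5000 ≈ 0.970200
step 3 [3y] zero: DF = P = 477/500 ≈ 0.954000

1 1 2437/2500
2 2 4851/5000
3 3 477/500
DF(2y) = 4851/5000 ≈ 0.970200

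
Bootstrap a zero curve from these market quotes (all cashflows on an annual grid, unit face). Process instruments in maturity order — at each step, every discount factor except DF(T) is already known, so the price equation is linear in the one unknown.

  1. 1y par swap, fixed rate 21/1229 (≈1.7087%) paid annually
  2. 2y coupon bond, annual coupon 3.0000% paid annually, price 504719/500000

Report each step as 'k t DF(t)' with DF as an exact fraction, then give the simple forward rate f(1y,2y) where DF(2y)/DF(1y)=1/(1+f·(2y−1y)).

step 1 [1y] swap r/1=21/1229: DF=(1 − 21/1229·(0))/(1+21/1229) = 1229/1250 ≈ 0.983200
step 2 [2y] bond c/1=3/100: DF=(504719/500000 − 3/100·(0.983200))/(1+3/100) = 4757/5000 ≈ 0.951400

1 1 1229/1250
2 2 4757/5000
f(1y,2y) = ((1229/1250)/(4757/5000) − 1)/(1) = 159/4757 ≈ 3.3424%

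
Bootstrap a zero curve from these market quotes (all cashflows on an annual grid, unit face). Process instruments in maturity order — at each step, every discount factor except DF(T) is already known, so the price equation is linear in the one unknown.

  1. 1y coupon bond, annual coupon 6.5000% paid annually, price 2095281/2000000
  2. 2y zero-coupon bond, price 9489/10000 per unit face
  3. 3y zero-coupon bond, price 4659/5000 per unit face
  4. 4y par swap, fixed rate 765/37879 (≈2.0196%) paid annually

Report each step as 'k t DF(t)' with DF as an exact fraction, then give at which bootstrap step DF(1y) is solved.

1 1 9837/10000
2 2 9489/10000
3 3 4659/5000
4 4 1847/2000
DF(1y) is solved at step 1

step 1 [1y] bond c/1=13/200: DF=(2095281/2000000 − 13/200·(0))/(1+13/200) = 9837/10000 ≈ 0.983700
step 2 [2y] zero: DF = P = 9489/10000 ≈ 0.948900
step 3 [3y] zero: DF = P = 4659/5000 ≈ 0.931800
step 4 [4y] swap r/1=765/37879: DF=(1 − 765/37879·(0.983700+0.948900+0.931800))/(1+765/37879) = 1847/2000 ≈ 0.923500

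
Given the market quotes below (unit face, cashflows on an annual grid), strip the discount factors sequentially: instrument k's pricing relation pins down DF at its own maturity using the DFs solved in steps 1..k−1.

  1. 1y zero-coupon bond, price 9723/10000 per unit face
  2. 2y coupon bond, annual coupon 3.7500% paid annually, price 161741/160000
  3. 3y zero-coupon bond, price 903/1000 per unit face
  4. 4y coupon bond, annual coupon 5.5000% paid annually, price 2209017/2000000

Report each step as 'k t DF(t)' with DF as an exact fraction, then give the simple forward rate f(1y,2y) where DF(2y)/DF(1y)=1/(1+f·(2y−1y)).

step 1 [1y] zero: DF = P = 9723/10000 ≈ 0.972300
step 2 [2y] bond c/1=3/80: DF=(161741/160000 − 3/80·(0.972300))/(1+3/80) = 587/625 ≈ 0.939200
step 3 [3y] zero: DF = P = 903/1000 ≈ 0.903000
step 4 [4y] bond c/1=11/200: DF=(2209017/2000000 − 11/200·(0.972300+0.939200+0.903000))/(1+11/200) = 4501/5000 ≈ 0.900200

1 1 9723/10000
2 2 587/625
3 3 903/1000
4 4 4501/5000
f(1y,2y) = ((9723/10000)/(587/625) − 1)/(1) = 331/9392 ≈ 3.5243%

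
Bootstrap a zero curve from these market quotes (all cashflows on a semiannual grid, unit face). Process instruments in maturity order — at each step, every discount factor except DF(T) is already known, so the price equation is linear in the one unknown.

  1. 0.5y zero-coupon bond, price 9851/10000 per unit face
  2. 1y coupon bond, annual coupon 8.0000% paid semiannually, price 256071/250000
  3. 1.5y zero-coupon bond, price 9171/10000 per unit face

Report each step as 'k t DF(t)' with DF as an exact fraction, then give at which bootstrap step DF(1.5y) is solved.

step 1 [0.5y] zero: DF = P = 9851/10000 ≈ 0.985100
step 2 [1y] bond c/2=1/25: DF=(256071/250000 − 1/25·(0.985100))/(1+1/25) = 947/1000 ≈ 0.947000
step 3 [1.5y] zero: DF = P = 9171/10000 ≈ 0.917100

1 1/2 9851/10000
2 1 947/1000
3 3/2 9171/10000
DF(1.5y) is solved at step 3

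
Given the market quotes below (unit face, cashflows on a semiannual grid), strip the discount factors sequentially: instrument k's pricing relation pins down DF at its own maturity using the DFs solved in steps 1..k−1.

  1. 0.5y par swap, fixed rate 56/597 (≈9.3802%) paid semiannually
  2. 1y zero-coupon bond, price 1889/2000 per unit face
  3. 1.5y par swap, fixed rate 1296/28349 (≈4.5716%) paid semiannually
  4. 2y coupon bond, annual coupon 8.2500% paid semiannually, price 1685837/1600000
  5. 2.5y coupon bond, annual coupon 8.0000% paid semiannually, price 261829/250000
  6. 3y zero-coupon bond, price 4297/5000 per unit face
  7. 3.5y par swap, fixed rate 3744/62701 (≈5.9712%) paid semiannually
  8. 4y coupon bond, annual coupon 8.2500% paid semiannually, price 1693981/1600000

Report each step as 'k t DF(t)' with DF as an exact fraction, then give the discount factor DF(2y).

1 1/2 597/625
2 1 1889/2000
3 3/2 1169/1250
4 2 2249/2500
5 5/2 4317/5000
6 3 4297/5000
7 7/2 508/625
8 4 1921/2500
DF(2y) = 2249/2500 ≈ 0.899600

step 1 [0.5y] swap r/2=28/597: DF=(1 − 28/597·(0))/(1+28/597) = 597/625 ≈ 0.955200
step 2 [1y] zero: DF = P = 1889/2000 ≈ 0.944500
step 3 [1.5y] swap r/2=648/28349: DF=(1 − 648/28349·(0.955200+0.944500))/(1+648/28349) = 1169/1250 ≈ 0.935200
step 4 [2y] bond c/2=33/800: DF=(1685837/1600000 − 33/800·(0.955200+0.944500+0.935200))/(1+33/800) = 2249/2500 ≈ 0.899600
step 5 [2.5y] bond c/2=1/25: DF=(261829/250000 − 1/25·(0.955200+0.944500+0.935200+0.899600))/(1+1/25) = 4317/5000 ≈ 0.863400
step 6 [3y] zero: DF = P = 4297/5000 ≈ 0.859400
step 7 [3.5y] swap r/2=1872/62701: DF=(1 − 1872/62701·(0.955200+0.944500+0.935200+0.899600+0.863400+0.859400))/(1+1872/62701) = 508/625 ≈ 0.812800
step 8 [4y] bond c/2=33/800: DF=(1693981/1600000 − 33/800·(0.955200+0.944500+0.935200+0.899600+0.863400+0.859400+0.812800))/(1+33/800) = 1921/2500 ≈ 0.768400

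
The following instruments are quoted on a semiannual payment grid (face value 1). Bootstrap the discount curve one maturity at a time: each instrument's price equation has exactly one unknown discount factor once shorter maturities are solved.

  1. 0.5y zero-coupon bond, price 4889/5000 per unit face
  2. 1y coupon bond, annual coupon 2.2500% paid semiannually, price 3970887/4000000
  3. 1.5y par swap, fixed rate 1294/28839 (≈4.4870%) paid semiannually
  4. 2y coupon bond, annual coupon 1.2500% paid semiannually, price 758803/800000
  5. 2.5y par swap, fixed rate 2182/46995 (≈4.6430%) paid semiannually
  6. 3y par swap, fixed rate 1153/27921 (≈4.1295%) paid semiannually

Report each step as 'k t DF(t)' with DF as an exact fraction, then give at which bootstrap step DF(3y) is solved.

1 1/2 4889/5000
2 1 2427/2500
3 3/2 9353/10000
4 2 9247/10000
5 5/2 8909/10000
6 3 8847/10000
DF(3y) is solved at step 6

step 1 [0.5y] zero: DF = P = 4889/5000 ≈ 0.977800
step 2 [1y] bond c/2=9/800: DF=(3970887/4000000 − 9/800·(0.977800))/(1+9/800) = 2427/2500 ≈ 0.970800
step 3 [1.5y] swap r/2=647/28839: DF=(1 − 647/28839·(0.977800+0.970800))/(1+647/28839) = 9353/10000 ≈ 0.935300
step 4 [2y] bond c/2=1/160: DF=(758803/800000 − 1/160·(0.977800+0.970800+0.935300))/(1+1/160) = 9247/10000 ≈ 0.924700
step 5 [2.5y] swap r/2=1091/46995: DF=(1 − 1091/46995·(0.977800+0.970800+0.935300+0.924700))/(1+1091/46995) = 8909/10000 ≈ 0.890900
step 6 [3y] swap r/2=1153/55842: DF=(1 − 1153/55842·(0.977800+0.970800+0.935300+0.924700+0.890900))/(1+1153/55842) = 8847/10000 ≈ 0.884700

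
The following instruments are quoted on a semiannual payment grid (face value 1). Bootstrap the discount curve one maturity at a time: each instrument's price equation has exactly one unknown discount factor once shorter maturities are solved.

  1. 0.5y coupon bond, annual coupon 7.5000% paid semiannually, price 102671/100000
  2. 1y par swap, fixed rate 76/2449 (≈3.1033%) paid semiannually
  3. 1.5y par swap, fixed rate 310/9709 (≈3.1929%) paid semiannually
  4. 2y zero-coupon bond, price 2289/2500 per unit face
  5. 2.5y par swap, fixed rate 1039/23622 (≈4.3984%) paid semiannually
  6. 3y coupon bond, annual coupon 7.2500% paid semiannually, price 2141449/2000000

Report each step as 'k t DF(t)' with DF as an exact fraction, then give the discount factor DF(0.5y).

step 1 [0.5y] bond c/2=3/80: DF=(102671/100000 − 3/80·(0))/(1+3/80) = 1237/1250 ≈ 0.989600
step 2 [1y] swap r/2=38/2449: DF=(1 − 38/2449·(0.989600))/(1+38/2449) = 606/625 ≈ 0.969600
step 3 [1.5y] swap r/2=155/9709: DF=(1 − 155/9709·(0.989600+0.969600))/(1+155/9709) = 1907/2000 ≈ 0.953500
step 4 [2y] zero: DF = P = 2289/2500 ≈ 0.915600
step 5 [2.5y] swap r/2=1039/47244: DF=(1 − 1039/47244·(0.989600+0.969600+0.953500+0.915600))/(1+1039/47244) = 8961/10000 ≈ 0.896100
step 6 [3y] bond c/2=29/800: DF=(2141449/2000000 − 29/800·(0.989600+0.969600+0.953500+0.915600+0.896100))/(1+29/800) = 217/250 ≈ 0.868000

1 1/2 1237/1250
2 1 606/625
3 3/2 1907/2000
4 2 2289/2500
5 5/2 8961/10000
6 3 217/250
DF(0.5y) = 1237/1250 ≈ 0.989600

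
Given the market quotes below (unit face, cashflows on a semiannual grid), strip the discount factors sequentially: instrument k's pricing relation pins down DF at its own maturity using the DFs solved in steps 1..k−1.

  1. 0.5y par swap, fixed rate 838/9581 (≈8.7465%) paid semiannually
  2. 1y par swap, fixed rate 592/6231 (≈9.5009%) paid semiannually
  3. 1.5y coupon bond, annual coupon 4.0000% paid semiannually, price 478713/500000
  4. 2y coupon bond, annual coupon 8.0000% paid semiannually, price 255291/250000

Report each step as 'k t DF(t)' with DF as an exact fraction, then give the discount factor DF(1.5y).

1 1/2 9581/10000
2 1 1139/1250
3 3/2 451/500
4 2 8753/10000
DF(1.5y) = 451/500 ≈ 0.902000

step 1 [0.5y] swap r/2=419/9581: DF=(1 − 419/9581·(0))/(1+419/9581) = 9581/10000 ≈ 0.958100
step 2 [1y] swap r/2=296/6231: DF=(1 − 296/6231·(0.958100))/(1+296/6231) = 1139/1250 ≈ 0.911200
step 3 [1.5y] bond c/2=1/50: DF=(478713/500000 − 1/50·(0.958100+0.911200))/(1+1/50) = 451/500 ≈ 0.902000
step 4 [2y] bond c/2=1/25: DF=(255291/250000 − 1/25·(0.958100+0.911200+0.902000))/(1+1/25) = 8753/10000 ≈ 0.875300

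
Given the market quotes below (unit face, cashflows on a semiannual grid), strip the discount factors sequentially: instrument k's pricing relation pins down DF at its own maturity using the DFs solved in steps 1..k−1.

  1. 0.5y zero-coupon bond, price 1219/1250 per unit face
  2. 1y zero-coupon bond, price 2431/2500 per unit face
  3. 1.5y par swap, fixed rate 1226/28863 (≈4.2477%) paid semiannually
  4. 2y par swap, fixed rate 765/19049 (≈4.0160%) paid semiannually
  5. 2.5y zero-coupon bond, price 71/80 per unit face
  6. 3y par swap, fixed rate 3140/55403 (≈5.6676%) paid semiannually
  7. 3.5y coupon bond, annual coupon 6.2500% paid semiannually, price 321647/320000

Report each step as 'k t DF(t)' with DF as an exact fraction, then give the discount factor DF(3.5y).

step 1 [0.5y] zero: DF = P = 1219/1250 ≈ 0.975200
step 2 [1y] zero: DF = P = 2431/2500 ≈ 0.972400
step 3 [1.5y] swap r/2=613/28863: DF=(1 − 613/28863·(0.975200+0.972400))/(1+613/28863) = 9387/10000 ≈ 0.938700
step 4 [2y] swap r/2=765/38098: DF=(1 − 765/38098·(0.975200+0.972400+0.938700))/(1+765/38098) = 1847/2000 ≈ 0.923500
step 5 [2.5y] zero: DF = P = 71/80 ≈ 0.887500
step 6 [3y] swap r/2=1570/55403: DF=(1 − 1570/55403·(0.975200+0.972400+0.938700+0.923500+0.887500))/(1+1570/55403) = 843/1000 ≈ 0.843000
step 7 [3.5y] bond c/2=1/32: DF=(321647/320000 − 1/32·(0.975200+0.972400+0.938700+0.923500+0.887500+0.843000))/(1+1/32) = 2017/2500 ≈ 0.806800

1 1/2 1219/1250
2 1 2431/2500
3 3/2 9387/10000
4 2 1847/2000
5 5/2 71/80
6 3 843/1000
7 7/2 2017/2500
DF(3.5y) = 2017/2500 ≈ 0.806800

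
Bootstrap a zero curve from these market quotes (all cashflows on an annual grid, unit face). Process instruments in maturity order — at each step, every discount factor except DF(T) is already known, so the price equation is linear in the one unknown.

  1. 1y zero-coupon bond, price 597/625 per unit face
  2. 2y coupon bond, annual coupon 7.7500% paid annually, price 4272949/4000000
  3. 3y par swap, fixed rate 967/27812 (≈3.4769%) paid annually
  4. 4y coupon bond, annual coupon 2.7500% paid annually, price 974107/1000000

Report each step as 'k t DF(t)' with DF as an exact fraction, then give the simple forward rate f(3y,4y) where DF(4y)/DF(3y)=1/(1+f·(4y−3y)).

1 1 597/625
2 2 9227/10000
3 3 9033/10000
4 4 546/625
f(3y,4y) = ((9033/10000)/(546/625) − 1)/(1) = 99/2912 ≈ 3.3997%

step 1 [1y] zero: DF = P = 597/625 ≈ 0.955200
step 2 [2y] bond c/1=31/400: DF=(4272949/4000000 − 31/400·(0.955200))/(1+31/400) = 9227/10000 ≈ 0.922700
step 3 [3y] swap r/1=967/27812: DF=(1 − 967/27812·(0.955200+0.922700))/(1+967/27812) = 9033/10000 ≈ 0.903300
step 4 [4y] bond c/1=11/400: DF=(974107/1000000 − 11/400·(0.955200+0.922700+0.903300))/(1+11/400) = 546/625 ≈ 0.873600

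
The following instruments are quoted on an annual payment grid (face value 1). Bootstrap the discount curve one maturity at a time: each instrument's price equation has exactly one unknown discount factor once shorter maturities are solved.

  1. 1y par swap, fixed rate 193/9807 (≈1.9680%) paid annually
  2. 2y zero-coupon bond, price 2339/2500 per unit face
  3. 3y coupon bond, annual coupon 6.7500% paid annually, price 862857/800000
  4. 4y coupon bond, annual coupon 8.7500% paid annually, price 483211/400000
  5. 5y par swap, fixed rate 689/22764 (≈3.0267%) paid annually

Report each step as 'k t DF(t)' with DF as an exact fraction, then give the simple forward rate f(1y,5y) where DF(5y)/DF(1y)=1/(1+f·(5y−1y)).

step 1 [1y] swap r/1=193/9807: DF=(1 − 193/9807·(0))/(1+193/9807) = 9807/10000 ≈ 0.980700
step 2 [2y] zero: DF = P = 2339/2500 ≈ 0.935600
step 3 [3y] bond c/1=27/400: DF=(862857/800000 − 27/400·(0.980700+0.935600))/(1+27/400) = 2223/2500 ≈ 0.889200
step 4 [4y] bond c/1=7/80: DF=(483211/400000 − 7/80·(0.980700+0.935600+0.889200))/(1+7/80) = 8851/10000 ≈ 0.885100
step 5 [5y] swap r/1=689/22764: DF=(1 − 689/22764·(0.980700+0.935600+0.889200+0.885100))/(1+689/22764) = 4311/5000 ≈ 0.862200

1 1 9807/10000
2 2 2339/2500
3 3 2223/2500
4 4 8851/10000
5 5 4311/5000
f(1y,5y) = ((9807/10000)/(4311/5000) − 1)/(4) = 395/11496 ≈ 3.4360%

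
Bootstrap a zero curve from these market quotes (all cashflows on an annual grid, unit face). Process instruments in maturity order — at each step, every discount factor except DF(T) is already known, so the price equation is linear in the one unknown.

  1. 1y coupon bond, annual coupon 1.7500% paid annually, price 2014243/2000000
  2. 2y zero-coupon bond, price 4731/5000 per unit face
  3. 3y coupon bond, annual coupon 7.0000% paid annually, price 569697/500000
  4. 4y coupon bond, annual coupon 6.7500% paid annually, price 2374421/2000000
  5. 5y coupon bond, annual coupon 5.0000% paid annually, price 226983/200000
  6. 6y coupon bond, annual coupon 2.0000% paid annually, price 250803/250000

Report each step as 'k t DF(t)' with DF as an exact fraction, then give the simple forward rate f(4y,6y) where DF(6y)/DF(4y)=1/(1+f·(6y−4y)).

1 1 4949/5000
2 2 4731/5000
3 3 4691/5000
4 4 1163/1250
5 5 8997/10000
6 6 8913/10000
f(4y,6y) = ((1163/1250)/(8913/10000) − 1)/(2) = 391/17826 ≈ 2.1934%

step 1 [1y] bond c/1=7/400: DF=(2014243/2000000 − 7/400·(0))/(1+7/400) = 4949/5000 ≈ 0.989800
step 2 [2y] zero: DF = P = 4731/5000 ≈ 0.946200
step 3 [3y] bond c/1=7/100: DF=(569697/500000 − 7/100·(0.989800+0.946200))/(1+7/100) = 4691/5000 ≈ 0.938200
step 4 [4y] bond c/1=27/400: DF=(2374421/2000000 − 27/400·(0.989800+0.946200+0.938200))/(1+27/400) = 1163/1250 ≈ 0.930400
step 5 [5y] bond c/1=1/20: DF=(226983/200000 − 1/20·(0.989800+0.946200+0.938200+0.930400))/(1+1/20) = 8997/10000 ≈ 0.899700
step 6 [6y] bond c/1=1/50: DF=(250803/250000 − 1/50·(0.989800+0.946200+0.938200+0.930400+0.899700))/(1+1/50) = 8913/10000 ≈ 0.891300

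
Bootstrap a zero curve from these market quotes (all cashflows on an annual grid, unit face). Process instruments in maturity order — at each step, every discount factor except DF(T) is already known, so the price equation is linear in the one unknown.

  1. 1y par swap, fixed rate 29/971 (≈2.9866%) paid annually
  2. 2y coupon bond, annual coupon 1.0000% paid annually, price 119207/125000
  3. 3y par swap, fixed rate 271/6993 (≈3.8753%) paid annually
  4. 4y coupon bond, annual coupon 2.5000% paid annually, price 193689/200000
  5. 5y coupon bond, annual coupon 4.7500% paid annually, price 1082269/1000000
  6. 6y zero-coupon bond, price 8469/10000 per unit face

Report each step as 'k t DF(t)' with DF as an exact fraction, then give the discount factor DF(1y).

step 1 [1y] swap r/1=29/971: DF=(1 − 29/971·(0))/(1+29/971) = 971/1000 ≈ 0.971000
step 2 [2y] bond c/1=1/100: DF=(119207/125000 − 1/100·(0.971000))/(1+1/100) = 4673/5000 ≈ 0.934600
step 3 [3y] swap r/1=271/6993: DF=(1 − 271/6993·(0.971000+0.934600))/(1+271/6993) = 2229/2500 ≈ 0.891600
step 4 [4y] bond c/1=1/40: DF=(193689/200000 − 1/40·(0.971000+0.934600+0.891600))/(1+1/40) = 4383/5000 ≈ 0.876600
step 5 [5y] bond c/1=19/400: DF=(1082269/1000000 − 19/400·(0.971000+0.934600+0.891600+0.876600))/(1+19/400) = 4333/5000 ≈ 0.866600
step 6 [6y] zero: DF = P = 8469/10000 ≈ 0.846900

1 1 971/1000
2 2 4673/5000
3 3 2229/2500
4 4 4383/5000
5 5 4333/5000
6 6 8469/10000
DF(1y) = 971/1000 ≈ 0.971000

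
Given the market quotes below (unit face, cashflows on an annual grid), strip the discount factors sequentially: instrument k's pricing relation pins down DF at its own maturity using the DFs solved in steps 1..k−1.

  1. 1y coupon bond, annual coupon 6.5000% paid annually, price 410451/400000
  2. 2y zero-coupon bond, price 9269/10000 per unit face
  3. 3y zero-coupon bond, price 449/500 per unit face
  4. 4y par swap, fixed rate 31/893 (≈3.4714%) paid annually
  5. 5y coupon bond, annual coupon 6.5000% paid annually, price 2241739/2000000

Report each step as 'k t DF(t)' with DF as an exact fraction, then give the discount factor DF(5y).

step 1 [1y] bond c/1=13/200: DF=(410451/400000 − 13/200·(0))/(1+13/200) = 1927/2000 ≈ 0.963500
step 2 [2y] zero: DF = P = 9269/10000 ≈ 0.926900
step 3 [3y] zero: DF = P = 449/500 ≈ 0.898000
step 4 [4y] swap r/1=31/893: DF=(1 − 31/893·(0.963500+0.926900+0.898000))/(1+31/893) = 8729/10000 ≈ 0.872900
step 5 [5y] bond c/1=13/200: DF=(2241739/2000000 − 13/200·(0.963500+0.926900+0.898000+0.872900))/(1+13/200) = 829/1000 ≈ 0.829000

1 1 1927/2000
2 2 9269/10000
3 3 449/500
4 4 8729/10000
5 5 829/1000
DF(5y) = 829/1000 ≈ 0.829000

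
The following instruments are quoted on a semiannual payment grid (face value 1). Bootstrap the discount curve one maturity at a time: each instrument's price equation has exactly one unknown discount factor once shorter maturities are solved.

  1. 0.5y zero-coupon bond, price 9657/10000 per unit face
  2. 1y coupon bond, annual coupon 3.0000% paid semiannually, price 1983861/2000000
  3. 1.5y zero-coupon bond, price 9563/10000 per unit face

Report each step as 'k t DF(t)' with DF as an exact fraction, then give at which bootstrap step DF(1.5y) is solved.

step 1 [0.5y] zero: DF = P = 9657/10000 ≈ 0.965700
step 2 [1y] bond c/2=3/200: DF=(1983861/2000000 − 3/200·(0.965700))/(1+3/200) = 963/1000 ≈ 0.963000
step 3 [1.5y] zero: DF = P = 9563/10000 ≈ 0.956300

1 1/2 9657/10000
2 1 963/1000
3 3/2 9563/10000
DF(1.5y) is solved at step 3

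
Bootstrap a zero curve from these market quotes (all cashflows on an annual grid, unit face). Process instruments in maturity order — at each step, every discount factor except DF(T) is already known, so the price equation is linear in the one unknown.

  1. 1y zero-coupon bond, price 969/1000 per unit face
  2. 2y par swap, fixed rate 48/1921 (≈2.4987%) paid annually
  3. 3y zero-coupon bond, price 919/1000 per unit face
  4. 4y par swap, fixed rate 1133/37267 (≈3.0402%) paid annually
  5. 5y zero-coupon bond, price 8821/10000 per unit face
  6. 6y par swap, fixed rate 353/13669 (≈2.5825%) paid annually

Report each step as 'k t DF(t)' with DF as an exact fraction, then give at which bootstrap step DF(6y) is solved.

step 1 [1y] zero: DF = P = 969/1000 ≈ 0.969000
step 2 [2y] swap r/1=48/1921: DF=(1 − 48/1921·(0.969000))/(1+48/1921) = 119/125 ≈ 0.952000
step 3 [3y] zero: DF = P = 919/1000 ≈ 0.919000
step 4 [4y] swap r/1=1133/37267: DF=(1 − 1133/37267·(0.969000+0.952000+0.919000))/(1+1133/37267) = 8867/10000 ≈ 0.886700
step 5 [5y] zero: DF = P = 8821/10000 ≈ 0.882100
step 6 [6y] swap r/1=353/13669: DF=(1 − 353/13669·(0.969000+0.952000+0.919000+0.886700+0.882100))/(1+353/13669) = 2147/2500 ≈ 0.858800

1 1 969/1000
2 2 119/125
3 3 919/1000
4 4 8867/10000
5 5 8821/10000
6 6 2147/2500
DF(6y) is solved at step 6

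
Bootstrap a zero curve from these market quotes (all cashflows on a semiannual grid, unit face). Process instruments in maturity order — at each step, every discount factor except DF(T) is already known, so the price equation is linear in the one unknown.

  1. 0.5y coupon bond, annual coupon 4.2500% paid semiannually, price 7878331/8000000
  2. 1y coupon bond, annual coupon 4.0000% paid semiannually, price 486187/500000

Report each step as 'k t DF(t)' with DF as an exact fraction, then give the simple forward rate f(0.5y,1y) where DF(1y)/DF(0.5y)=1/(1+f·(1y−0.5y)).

step 1 [0.5y] bond c/2=17/800: DF=(7878331/8000000 − 17/800·(0))/(1+17/800) = 9643/10000 ≈ 0.964300
step 2 [1y] bond c/2=1/50: DF=(486187/500000 − 1/50·(0.964300))/(1+1/50) = 584/625 ≈ 0.934400

1 1/2 9643/10000
2 1 584/625
f(0.5y,1y) = ((9643/10000)/(584/625) − 1)/(1/2) = 299/4672 ≈ 6.3998%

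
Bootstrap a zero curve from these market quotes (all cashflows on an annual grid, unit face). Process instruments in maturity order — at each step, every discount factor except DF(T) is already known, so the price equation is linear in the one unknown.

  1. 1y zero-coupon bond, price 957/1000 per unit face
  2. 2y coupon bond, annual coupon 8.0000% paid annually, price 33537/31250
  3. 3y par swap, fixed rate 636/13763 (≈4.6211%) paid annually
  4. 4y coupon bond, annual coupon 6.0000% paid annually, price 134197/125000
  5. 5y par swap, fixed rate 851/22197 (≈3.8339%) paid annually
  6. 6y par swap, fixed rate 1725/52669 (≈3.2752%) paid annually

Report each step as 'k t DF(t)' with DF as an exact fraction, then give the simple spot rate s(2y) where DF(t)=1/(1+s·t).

step 1 [1y] zero: DF = P = 957/1000 ≈ 0.957000
step 2 [2y] bond c/1=2/25: DF=(33537/31250 − 2/25·(0.957000))/(1+2/25) = 2307/2500 ≈ 0.922800
step 3 [3y] swap r/1=636/13763: DF=(1 − 636/13763·(0.957000+0.922800))/(1+636/13763) = 1091/1250 ≈ 0.872800
step 4 [4y] bond c/1=3/50: DF=(134197/125000 − 3/50·(0.957000+0.922800+0.872800))/(1+3/50) = 857/1000 ≈ 0.857000
step 5 [5y] swap r/1=851/22197: DF=(1 − 851/22197·(0.957000+0.922800+0.872800+0.857000))/(1+851/22197) = 4149/5000 ≈ 0.829800
step 6 [6y] swap r/1=1725/52669: DF=(1 − 1725/52669·(0.957000+0.922800+0.872800+0.857000+0.829800))/(1+1725/52669) = 331/400 ≈ 0.827500

1 1 957/1000
2 2 2307/2500
3 3 1091/1250
4 4 857/1000
5 5 4149/5000
6 6 331/400
s(2y) = (1/(2307/2500) − 1)/(2) = 193/4614 ≈ 4.1829%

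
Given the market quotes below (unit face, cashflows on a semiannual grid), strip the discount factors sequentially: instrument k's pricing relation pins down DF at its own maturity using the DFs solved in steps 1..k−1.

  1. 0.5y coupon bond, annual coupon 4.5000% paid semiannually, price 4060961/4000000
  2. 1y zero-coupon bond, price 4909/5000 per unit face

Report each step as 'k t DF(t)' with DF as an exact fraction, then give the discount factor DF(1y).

step 1 [0.5y] bond c/2=9/400: DF=(4060961/4000000 − 9/400·(0))/(1+9/400) = 9929/10000 ≈ 0.992900
step 2 [1y] zero: DF = P = 4909/5000 ≈ 0.981800

1 1/2 9929/10000
2 1 4909/5000
DF(1y) = 4909/5000 ≈ 0.981800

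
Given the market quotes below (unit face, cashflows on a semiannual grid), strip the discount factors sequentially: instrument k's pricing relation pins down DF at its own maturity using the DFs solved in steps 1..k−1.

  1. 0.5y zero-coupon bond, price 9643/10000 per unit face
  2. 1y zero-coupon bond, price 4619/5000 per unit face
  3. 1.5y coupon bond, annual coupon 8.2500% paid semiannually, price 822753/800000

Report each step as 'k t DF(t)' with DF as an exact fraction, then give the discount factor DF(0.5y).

1 1/2 9643/10000
2 1 4619/5000
3 3/2 9129/10000
DF(0.5y) = 9643/10000 ≈ 0.964300

step 1 [0.5y] zero: DF = P = 9643/10000 ≈ 0.964300
step 2 [1y] zero: DF = P = 4619/5000 ≈ 0.923800
step 3 [1.5y] bond c/2=33/800: DF=(822753/800000 − 33/800·(0.964300+0.923800))/(1+33/800) = 9129/10000 ≈ 0.912900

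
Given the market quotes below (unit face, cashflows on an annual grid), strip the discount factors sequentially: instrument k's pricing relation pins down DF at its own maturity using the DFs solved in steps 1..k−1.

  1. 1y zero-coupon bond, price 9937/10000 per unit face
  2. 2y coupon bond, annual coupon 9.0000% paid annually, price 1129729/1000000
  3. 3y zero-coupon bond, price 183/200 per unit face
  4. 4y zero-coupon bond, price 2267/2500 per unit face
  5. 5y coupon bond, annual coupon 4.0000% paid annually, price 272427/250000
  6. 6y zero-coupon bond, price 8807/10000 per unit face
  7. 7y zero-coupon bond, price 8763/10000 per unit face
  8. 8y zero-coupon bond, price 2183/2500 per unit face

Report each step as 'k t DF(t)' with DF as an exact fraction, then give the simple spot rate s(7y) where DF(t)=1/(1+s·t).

1 1 9937/10000
2 2 1193/1250
3 3 183/200
4 4 2267/2500
5 5 2257/2500
6 6 8807/10000
7 7 8763/10000
8 8 2183/2500
s(7y) = (1/(8763/10000) − 1)/(7) = 1237/61341 ≈ 2.0166%

step 1 [1y] zero: DF = P = 9937/10000 ≈ 0.993700
step 2 [2y] bond c/1=9/100: DF=(1129729/1000000 − 9/100·(0.993700))/(1+9/100) = 1193/1250 ≈ 0.954400
step 3 [3y] zero: DF = P = 183/200 ≈ 0.915000
step 4 [4y] zero: DF = P = 2267/2500 ≈ 0.906800
step 5 [5y] bond c/1=1/25: DF=(272427/250000 − 1/25·(0.993700+0.954400+0.915000+0.906800))/(1+1/25) = 2257/2500 ≈ 0.902800
step 6 [6y] zero: DF = P = 8807/10000 ≈ 0.880700
step 7 [7y] zero: DF = P = 8763/10000 ≈ 0.876300
step 8 [8y] zero: DF = P = 2183/2500 ≈ 0.873200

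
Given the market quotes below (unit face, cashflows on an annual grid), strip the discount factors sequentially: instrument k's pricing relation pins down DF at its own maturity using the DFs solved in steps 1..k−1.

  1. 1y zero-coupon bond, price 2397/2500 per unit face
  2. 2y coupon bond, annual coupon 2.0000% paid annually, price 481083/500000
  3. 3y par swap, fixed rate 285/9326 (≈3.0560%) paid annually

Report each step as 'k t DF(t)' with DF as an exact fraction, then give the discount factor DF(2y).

1 1 2397/2500
2 2 1849/2000
3 3 1829/2000
DF(2y) = 1849/2000 ≈ 0.924500

step 1 [1y] zero: DF = P = 2397/2500 ≈ 0.958800
step 2 [2y] bond c/1=1/50: DF=(481083/500000 − 1/50·(0.958800))/(1+1/50) = 1849/2000 ≈ 0.924500
step 3 [3y] swap r/1=285/9326: DF=(1 − 285/9326·(0.958800+0.924500))/(1+285/9326) = 1829/2000 ≈ 0.914500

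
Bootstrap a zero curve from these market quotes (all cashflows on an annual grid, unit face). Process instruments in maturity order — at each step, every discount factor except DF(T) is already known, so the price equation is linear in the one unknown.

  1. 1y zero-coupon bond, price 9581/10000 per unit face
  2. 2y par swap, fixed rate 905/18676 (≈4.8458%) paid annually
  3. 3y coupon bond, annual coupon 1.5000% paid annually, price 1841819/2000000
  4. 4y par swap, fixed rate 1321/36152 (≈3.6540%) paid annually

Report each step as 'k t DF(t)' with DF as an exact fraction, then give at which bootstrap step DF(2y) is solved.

step 1 [1y] zero: DF = P = 9581/10000 ≈ 0.958100
step 2 [2y] swap r/1=905/18676: DF=(1 − 905/18676·(0.958100))/(1+905/18676) = 1819/2000 ≈ 0.909500
step 3 [3y] bond c/1=3/200: DF=(1841819/2000000 − 3/200·(0.958100+0.909500))/(1+3/200) = 8797/10000 ≈ 0.879700
step 4 [4y] swap r/1=1321/36152: DF=(1 − 1321/36152·(0.958100+0.909500+0.879700))/(1+1321/36152) = 8679/10000 ≈ 0.867900

1 1 9581/10000
2 2 1819/2000
3 3 8797/10000
4 4 8679/10000
DF(2y) is solved at step 2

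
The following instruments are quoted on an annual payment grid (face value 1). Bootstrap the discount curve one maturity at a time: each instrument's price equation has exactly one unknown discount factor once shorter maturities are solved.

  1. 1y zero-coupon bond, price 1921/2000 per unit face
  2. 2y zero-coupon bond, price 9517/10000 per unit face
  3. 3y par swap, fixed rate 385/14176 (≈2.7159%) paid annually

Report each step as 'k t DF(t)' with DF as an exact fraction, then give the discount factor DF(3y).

step 1 [1y] zero: DF = P = 1921/2000 ≈ 0.960500
step 2 [2y] zero: DF = P = 9517/10000 ≈ 0.951700
step 3 [3y] swap r/1=385/14176: DF=(1 − 385/14176·(0.960500+0.951700))/(1+385/14176) = 923/1000 ≈ 0.923000

1 1 1921/2000
2 2 9517/10000
3 3 923/1000
DF(3y) = 923/1000 ≈ 0.923000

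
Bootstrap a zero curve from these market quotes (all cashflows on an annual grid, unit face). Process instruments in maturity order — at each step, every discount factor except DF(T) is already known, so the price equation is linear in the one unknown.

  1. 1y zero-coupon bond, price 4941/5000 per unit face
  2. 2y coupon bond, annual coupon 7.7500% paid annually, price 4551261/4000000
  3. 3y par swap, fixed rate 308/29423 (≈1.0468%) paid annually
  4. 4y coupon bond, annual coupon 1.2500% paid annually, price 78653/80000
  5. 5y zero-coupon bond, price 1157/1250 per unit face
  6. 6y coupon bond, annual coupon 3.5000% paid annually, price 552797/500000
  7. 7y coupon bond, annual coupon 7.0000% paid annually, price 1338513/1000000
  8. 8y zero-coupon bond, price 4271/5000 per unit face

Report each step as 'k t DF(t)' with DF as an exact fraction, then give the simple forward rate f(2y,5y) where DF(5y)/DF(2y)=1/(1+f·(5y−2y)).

step 1 [1y] zero: DF = P = 4941/5000 ≈ 0.988200
step 2 [2y] bond c/1=31/400: DF=(4551261/4000000 − 31/400·(0.988200))/(1+31/400) = 9849/10000 ≈ 0.984900
step 3 [3y] swap r/1=308/29423: DF=(1 − 308/29423·(0.988200+0.984900))/(1+308/29423) = 2423/2500 ≈ 0.969200
step 4 [4y] bond c/1=1/80: DF=(78653/80000 − 1/80·(0.988200+0.984900+0.969200))/(1+1/80) = 9347/10000 ≈ 0.934700
step 5 [5y] zero: DF = P = 1157/1250 ≈ 0.925600
step 6 [6y] bond c/1=7/200: DF=(552797/500000 − 7/200·(0.988200+0.984900+0.969200+0.934700+0.925600))/(1+7/200) = 4529/5000 ≈ 0.905800
step 7 [7y] bond c/1=7/100: DF=(1338513/1000000 − 7/100·(0.988200+0.984900+0.969200+0.934700+0.925600+0.905800))/(1+7/100) = 351/400 ≈ 0.877500
step 8 [8y] zero: DF = P = 4271/5000 ≈ 0.854200

1 1 4941/5000
2 2 9849/10000
3 3 2423/2500
4 4 9347/10000
5 5 1157/1250
6 6 4529/5000
7 7 351/400
8 8 4271/5000
f(2y,5y) = ((9849/10000)/(1157/1250) − 1)/(3) = 593/27768 ≈ 2.1356%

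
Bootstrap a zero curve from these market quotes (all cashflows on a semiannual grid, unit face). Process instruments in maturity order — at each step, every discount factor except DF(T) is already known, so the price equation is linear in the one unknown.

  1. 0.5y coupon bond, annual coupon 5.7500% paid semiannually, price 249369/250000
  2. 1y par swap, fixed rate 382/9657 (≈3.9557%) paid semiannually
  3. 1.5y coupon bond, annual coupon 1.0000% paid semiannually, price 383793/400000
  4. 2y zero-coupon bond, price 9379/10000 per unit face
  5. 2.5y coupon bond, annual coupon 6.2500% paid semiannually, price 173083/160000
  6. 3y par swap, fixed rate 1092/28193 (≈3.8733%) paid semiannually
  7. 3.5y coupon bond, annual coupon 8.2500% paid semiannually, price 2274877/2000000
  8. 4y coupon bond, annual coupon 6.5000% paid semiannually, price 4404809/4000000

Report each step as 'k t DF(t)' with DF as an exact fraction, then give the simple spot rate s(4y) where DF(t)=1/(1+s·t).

step 1 [0.5y] bond c/2=23/800: DF=(249369/250000 − 23/800·(0))/(1+23/800) = 606/625 ≈ 0.969600
step 2 [1y] swap r/2=191/9657: DF=(1 − 191/9657·(0.969600))/(1+191/9657) = 4809/5000 ≈ 0.961800
step 3 [1.5y] bond c/2=1/200: DF=(383793/400000 − 1/200·(0.969600+0.961800))/(1+1/200) = 9451/10000 ≈ 0.945100
step 4 [2y] zero: DF = P = 9379/10000 ≈ 0.937900
step 5 [2.5y] bond c/2=1/32: DF=(173083/160000 − 1/32·(0.969600+0.961800+0.945100+0.937900))/(1+1/32) = 4667/5000 ≈ 0.933400
step 6 [3y] swap r/2=546/28193: DF=(1 − 546/28193·(0.969600+0.961800+0.945100+0.937900+0.933400))/(1+546/28193) = 2227/2500 ≈ 0.890800
step 7 [3.5y] bond c/2=33/800: DF=(2274877/2000000 − 33/800·(0.969600+0.961800+0.945100+0.937900+0.933400+0.890800))/(1+33/800) = 869/1000 ≈ 0.869000
step 8 [4y] bond c/2=13/400: DF=(4404809/4000000 − 13/400·(0.969600+0.961800+0.945100+0.937900+0.933400+0.890800+0.869000))/(1+13/400) = 8617/10000 ≈ 0.861700

1 1/2 606/625
2 1 4809/5000
3 3/2 9451/10000
4 2 9379/10000
5 5/2 4667/5000
6 3 2227/2500
7 7/2 869/1000
8 4 8617/10000
s(4y) = (1/(8617/10000) − 1)/(4) = 1383/34468 ≈ 4.0124%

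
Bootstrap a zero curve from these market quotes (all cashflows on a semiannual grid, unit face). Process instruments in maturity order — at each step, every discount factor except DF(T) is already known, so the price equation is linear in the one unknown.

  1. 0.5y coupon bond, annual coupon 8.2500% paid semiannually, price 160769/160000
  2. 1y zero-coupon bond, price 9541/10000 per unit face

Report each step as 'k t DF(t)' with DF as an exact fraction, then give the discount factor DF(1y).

step 1 [0.5y] bond c/2=33/800: DF=(160769/160000 − 33/800·(0))/(1+33/800) = 193/200 ≈ 0.965000
step 2 [1y] zero: DF = P = 9541/10000 ≈ 0.954100

1 1/2 193/200
2 1 9541/10000
DF(1y) = 9541/10000 ≈ 0.954100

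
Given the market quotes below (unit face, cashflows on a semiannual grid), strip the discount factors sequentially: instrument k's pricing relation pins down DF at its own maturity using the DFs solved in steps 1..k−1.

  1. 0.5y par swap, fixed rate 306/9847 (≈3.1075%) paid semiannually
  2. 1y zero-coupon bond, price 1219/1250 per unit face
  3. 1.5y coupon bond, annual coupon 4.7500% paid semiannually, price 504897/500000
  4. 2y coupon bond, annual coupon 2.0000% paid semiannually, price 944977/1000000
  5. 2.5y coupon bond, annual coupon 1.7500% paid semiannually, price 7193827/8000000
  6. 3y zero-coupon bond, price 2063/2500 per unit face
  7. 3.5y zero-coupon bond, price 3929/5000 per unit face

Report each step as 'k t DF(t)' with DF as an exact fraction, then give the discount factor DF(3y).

step 1 [0.5y] swap r/2=153/9847: DF=(1 − 153/9847·(0))/(1+153/9847) = 9847/10000 ≈ 0.984700
step 2 [1y] zero: DF = P = 1219/1250 ≈ 0.975200
step 3 [1.5y] bond c/2=19/800: DF=(504897/500000 − 19/800·(0.984700+0.975200))/(1+19/800) = 9409/10000 ≈ 0.940900
step 4 [2y] bond c/2=1/100: DF=(944977/1000000 − 1/100·(0.984700+0.975200+0.940900))/(1+1/100) = 9069/10000 ≈ 0.906900
step 5 [2.5y] bond c/2=7/800: DF=(7193827/8000000 − 7/800·(0.984700+0.975200+0.940900+0.906900))/(1+7/800) = 1073/1250 ≈ 0.858400
step 6 [3y] zero: DF = P = 2063/2500 ≈ 0.825200
step 7 [3.5y] zero: DF = P = 3929/5000 ≈ 0.785800

1 1/2 9847/10000
2 1 1219/1250
3 3/2 9409/10000
4 2 9069/10000
5 5/2 1073/1250
6 3 2063/2500
7 7/2 3929/5000
DF(3y) = 2063/2500 ≈ 0.825200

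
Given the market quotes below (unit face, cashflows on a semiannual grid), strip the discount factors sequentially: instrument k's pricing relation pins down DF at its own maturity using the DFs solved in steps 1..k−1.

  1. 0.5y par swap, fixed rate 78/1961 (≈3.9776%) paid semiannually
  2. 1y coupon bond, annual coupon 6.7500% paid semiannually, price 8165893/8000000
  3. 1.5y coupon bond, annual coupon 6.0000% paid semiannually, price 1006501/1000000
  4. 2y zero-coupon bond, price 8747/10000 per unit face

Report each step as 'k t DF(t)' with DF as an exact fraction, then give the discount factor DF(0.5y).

1 1/2 1961/2000
2 1 4777/5000
3 3/2 1151/1250
4 2 8747/10000
DF(0.5y) = 1961/2000 ≈ 0.980500

step 1 [0.5y] swap r/2=39/1961: DF=(1 − 39/1961·(0))/(1+39/1961) = 1961/2000 ≈ 0.980500
step 2 [1y] bond c/2=27/800: DF=(8165893/8000000 − 27/800·(0.980500))/(1+27/800) = 4777/5000 ≈ 0.955400
step 3 [1.5y] bond c/2=3/100: DF=(1006501/1000000 − 3/100·(0.980500+0.955400))/(1+3/100) = 1151/1250 ≈ 0.920800
step 4 [2y] zero: DF = P = 8747/10000 ≈ 0.874700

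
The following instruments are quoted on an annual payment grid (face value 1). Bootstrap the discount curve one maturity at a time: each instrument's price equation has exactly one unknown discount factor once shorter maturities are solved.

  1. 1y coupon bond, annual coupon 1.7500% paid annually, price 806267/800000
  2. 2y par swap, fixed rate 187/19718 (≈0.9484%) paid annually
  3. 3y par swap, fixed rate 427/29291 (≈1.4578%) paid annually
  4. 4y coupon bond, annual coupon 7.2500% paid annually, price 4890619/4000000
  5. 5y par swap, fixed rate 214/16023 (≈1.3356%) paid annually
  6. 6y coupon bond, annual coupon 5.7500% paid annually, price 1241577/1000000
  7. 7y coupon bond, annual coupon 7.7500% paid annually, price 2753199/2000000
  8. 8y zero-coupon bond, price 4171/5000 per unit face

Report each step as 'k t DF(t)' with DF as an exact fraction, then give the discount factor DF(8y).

step 1 [1y] bond c/1=7/400: DF=(806267/800000 − 7/400·(0))/(1+7/400) = 1981/2000 ≈ 0.990500
step 2 [2y] swap r/1=187/19718: DF=(1 − 187/19718·(0.990500))/(1+187/19718) = 9813/10000 ≈ 0.981300
step 3 [3y] swap r/1=427/29291: DF=(1 − 427/29291·(0.990500+0.981300))/(1+427/29291) = 9573/10000 ≈ 0.957300
step 4 [4y] bond c/1=29/400: DF=(4890619/4000000 − 29/400·(0.990500+0.981300+0.957300))/(1+29/400) = 471/500 ≈ 0.942000
step 5 [5y] swap r/1=214/16023: DF=(1 − 214/16023·(0.990500+0.981300+0.957300+0.942000))/(1+214/16023) = 4679/5000 ≈ 0.935800
step 6 [6y] bond c/1=23/400: DF=(1241577/1000000 − 23/400·(0.990500+0.981300+0.957300+0.942000+0.935800))/(1+23/400) = 9127/10000 ≈ 0.912700
step 7 [7y] bond c/1=31/400: DF=(2753199/2000000 − 31/400·(0.990500+0.981300+0.957300+0.942000+0.935800+0.912700))/(1+31/400) = 4331/5000 ≈ 0.866200
step 8 [8y] zero: DF = P = 4171/5000 ≈ 0.834200

1 1 1981/2000
2 2 9813/10000
3 3 9573/10000
4 4 471/500
5 5 4679/5000
6 6 9127/10000
7 7 4331/5000
8 8 4171/5000
DF(8y) = 4171/5000 ≈ 0.834200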